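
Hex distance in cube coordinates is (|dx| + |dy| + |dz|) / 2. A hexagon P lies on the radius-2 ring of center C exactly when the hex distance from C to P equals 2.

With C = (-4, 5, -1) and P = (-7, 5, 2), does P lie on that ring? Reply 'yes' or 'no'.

|px - cx| = |-7 - (-4)| = 3
|py - cy| = |5 - 5| = 0
|pz - cz| = |2 - (-1)| = 3
distance = (3+0+3)/2 = 6/2 = 3
radius = 2; distance != radius -> no

Answer: no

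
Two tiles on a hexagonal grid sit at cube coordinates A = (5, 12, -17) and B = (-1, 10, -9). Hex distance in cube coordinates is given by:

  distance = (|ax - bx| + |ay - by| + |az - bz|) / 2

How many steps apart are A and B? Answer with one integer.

Answer: 8

Derivation:
|ax - bx| = |5 - (-1)| = 6
|ay - by| = |12 - 10| = 2
|az - bz| = |-17 - (-9)| = 8
distance = (6 + 2 + 8) / 2 = 16 / 2 = 8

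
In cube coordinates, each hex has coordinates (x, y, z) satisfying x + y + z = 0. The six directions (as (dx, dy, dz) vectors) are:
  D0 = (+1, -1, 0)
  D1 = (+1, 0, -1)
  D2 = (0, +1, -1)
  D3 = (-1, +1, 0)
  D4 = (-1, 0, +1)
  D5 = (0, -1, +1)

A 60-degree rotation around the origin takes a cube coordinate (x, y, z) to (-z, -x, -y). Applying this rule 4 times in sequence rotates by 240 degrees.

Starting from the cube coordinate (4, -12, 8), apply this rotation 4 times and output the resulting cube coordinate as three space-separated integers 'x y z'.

Start: (4, -12, 8)
Step 1: (4, -12, 8) -> (-(8), -(4), -(-12)) = (-8, -4, 12)
Step 2: (-8, -4, 12) -> (-(12), -(-8), -(-4)) = (-12, 8, 4)
Step 3: (-12, 8, 4) -> (-(4), -(-12), -(8)) = (-4, 12, -8)
Step 4: (-4, 12, -8) -> (-(-8), -(-4), -(12)) = (8, 4, -12)

Answer: 8 4 -12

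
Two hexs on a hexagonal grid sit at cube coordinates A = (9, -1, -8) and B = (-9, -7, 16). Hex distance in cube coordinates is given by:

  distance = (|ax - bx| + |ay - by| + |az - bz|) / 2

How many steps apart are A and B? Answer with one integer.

|ax - bx| = |9 - (-9)| = 18
|ay - by| = |-1 - (-7)| = 6
|az - bz| = |-8 - 16| = 24
distance = (18 + 6 + 24) / 2 = 48 / 2 = 24

Answer: 24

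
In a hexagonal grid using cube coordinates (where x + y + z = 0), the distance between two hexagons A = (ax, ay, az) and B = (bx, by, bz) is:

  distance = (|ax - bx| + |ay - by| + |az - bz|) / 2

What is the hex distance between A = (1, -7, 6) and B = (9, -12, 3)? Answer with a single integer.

|ax - bx| = |1 - 9| = 8
|ay - by| = |-7 - (-12)| = 5
|az - bz| = |6 - 3| = 3
distance = (8 + 5 + 3) / 2 = 16 / 2 = 8

Answer: 8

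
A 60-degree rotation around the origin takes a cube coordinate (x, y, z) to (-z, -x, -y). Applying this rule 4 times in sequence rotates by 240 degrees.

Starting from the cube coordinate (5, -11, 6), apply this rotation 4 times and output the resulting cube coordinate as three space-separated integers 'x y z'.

Answer: 6 5 -11

Derivation:
Start: (5, -11, 6)
Step 1: (5, -11, 6) -> (-(6), -(5), -(-11)) = (-6, -5, 11)
Step 2: (-6, -5, 11) -> (-(11), -(-6), -(-5)) = (-11, 6, 5)
Step 3: (-11, 6, 5) -> (-(5), -(-11), -(6)) = (-5, 11, -6)
Step 4: (-5, 11, -6) -> (-(-6), -(-5), -(11)) = (6, 5, -11)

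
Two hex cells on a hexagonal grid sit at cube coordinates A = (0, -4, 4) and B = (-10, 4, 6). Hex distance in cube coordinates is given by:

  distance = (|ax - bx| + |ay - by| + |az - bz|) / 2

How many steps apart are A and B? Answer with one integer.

|ax - bx| = |0 - (-10)| = 10
|ay - by| = |-4 - 4| = 8
|az - bz| = |4 - 6| = 2
distance = (10 + 8 + 2) / 2 = 20 / 2 = 10

Answer: 10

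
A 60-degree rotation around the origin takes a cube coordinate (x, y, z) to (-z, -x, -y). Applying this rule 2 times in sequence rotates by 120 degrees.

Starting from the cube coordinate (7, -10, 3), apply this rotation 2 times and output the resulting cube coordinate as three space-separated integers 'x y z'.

Start: (7, -10, 3)
Step 1: (7, -10, 3) -> (-(3), -(7), -(-10)) = (-3, -7, 10)
Step 2: (-3, -7, 10) -> (-(10), -(-3), -(-7)) = (-10, 3, 7)

Answer: -10 3 7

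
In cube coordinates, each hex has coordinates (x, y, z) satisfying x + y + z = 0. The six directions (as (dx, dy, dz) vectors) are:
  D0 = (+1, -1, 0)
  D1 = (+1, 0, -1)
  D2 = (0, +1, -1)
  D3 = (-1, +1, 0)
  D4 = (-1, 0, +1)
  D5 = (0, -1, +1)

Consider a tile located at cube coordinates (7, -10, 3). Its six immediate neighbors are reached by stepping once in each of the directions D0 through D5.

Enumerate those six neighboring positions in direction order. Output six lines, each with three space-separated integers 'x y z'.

Answer: 8 -11 3
8 -10 2
7 -9 2
6 -9 3
6 -10 4
7 -11 4

Derivation:
Center: (7, -10, 3). Add each direction:
  D0: (7, -10, 3) + (1, -1, 0) = (8, -11, 3)
  D1: (7, -10, 3) + (1, 0, -1) = (8, -10, 2)
  D2: (7, -10, 3) + (0, 1, -1) = (7, -9, 2)
  D3: (7, -10, 3) + (-1, 1, 0) = (6, -9, 3)
  D4: (7, -10, 3) + (-1, 0, 1) = (6, -10, 4)
  D5: (7, -10, 3) + (0, -1, 1) = (7, -11, 4)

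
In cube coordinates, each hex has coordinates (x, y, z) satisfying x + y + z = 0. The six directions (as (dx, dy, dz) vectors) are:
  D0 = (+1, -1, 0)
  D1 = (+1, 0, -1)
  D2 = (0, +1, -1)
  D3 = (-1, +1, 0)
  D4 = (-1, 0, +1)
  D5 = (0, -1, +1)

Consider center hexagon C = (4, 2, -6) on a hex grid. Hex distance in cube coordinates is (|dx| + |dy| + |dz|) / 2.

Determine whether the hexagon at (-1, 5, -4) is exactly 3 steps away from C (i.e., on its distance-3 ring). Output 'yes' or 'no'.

|px - cx| = |-1 - 4| = 5
|py - cy| = |5 - 2| = 3
|pz - cz| = |-4 - (-6)| = 2
distance = (5+3+2)/2 = 10/2 = 5
radius = 3; distance != radius -> no

Answer: no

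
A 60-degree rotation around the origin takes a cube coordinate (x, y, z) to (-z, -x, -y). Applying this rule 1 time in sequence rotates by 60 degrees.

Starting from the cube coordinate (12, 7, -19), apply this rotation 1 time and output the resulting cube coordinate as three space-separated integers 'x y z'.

Start: (12, 7, -19)
Step 1: (12, 7, -19) -> (-(-19), -(12), -(7)) = (19, -12, -7)

Answer: 19 -12 -7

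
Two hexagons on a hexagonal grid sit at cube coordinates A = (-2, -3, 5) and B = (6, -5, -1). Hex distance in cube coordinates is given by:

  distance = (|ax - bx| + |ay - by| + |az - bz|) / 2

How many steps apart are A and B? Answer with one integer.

|ax - bx| = |-2 - 6| = 8
|ay - by| = |-3 - (-5)| = 2
|az - bz| = |5 - (-1)| = 6
distance = (8 + 2 + 6) / 2 = 16 / 2 = 8

Answer: 8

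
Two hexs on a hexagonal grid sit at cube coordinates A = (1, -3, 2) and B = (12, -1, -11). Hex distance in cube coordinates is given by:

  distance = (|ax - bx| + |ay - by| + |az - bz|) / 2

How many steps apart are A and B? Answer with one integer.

|ax - bx| = |1 - 12| = 11
|ay - by| = |-3 - (-1)| = 2
|az - bz| = |2 - (-11)| = 13
distance = (11 + 2 + 13) / 2 = 26 / 2 = 13

Answer: 13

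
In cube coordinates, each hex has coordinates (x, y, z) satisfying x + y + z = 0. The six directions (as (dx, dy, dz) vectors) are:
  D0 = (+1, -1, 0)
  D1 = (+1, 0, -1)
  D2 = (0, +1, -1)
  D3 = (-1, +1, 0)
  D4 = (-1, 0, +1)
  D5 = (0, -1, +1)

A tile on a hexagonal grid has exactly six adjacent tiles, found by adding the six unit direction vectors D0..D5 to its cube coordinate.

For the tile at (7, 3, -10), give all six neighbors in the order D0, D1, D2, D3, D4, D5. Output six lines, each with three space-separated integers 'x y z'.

Center: (7, 3, -10). Add each direction:
  D0: (7, 3, -10) + (1, -1, 0) = (8, 2, -10)
  D1: (7, 3, -10) + (1, 0, -1) = (8, 3, -11)
  D2: (7, 3, -10) + (0, 1, -1) = (7, 4, -11)
  D3: (7, 3, -10) + (-1, 1, 0) = (6, 4, -10)
  D4: (7, 3, -10) + (-1, 0, 1) = (6, 3, -9)
  D5: (7, 3, -10) + (0, -1, 1) = (7, 2, -9)

Answer: 8 2 -10
8 3 -11
7 4 -11
6 4 -10
6 3 -9
7 2 -9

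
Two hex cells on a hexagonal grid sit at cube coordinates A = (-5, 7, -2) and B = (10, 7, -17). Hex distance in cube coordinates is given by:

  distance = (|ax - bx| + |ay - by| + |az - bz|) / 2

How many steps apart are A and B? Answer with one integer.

Answer: 15

Derivation:
|ax - bx| = |-5 - 10| = 15
|ay - by| = |7 - 7| = 0
|az - bz| = |-2 - (-17)| = 15
distance = (15 + 0 + 15) / 2 = 30 / 2 = 15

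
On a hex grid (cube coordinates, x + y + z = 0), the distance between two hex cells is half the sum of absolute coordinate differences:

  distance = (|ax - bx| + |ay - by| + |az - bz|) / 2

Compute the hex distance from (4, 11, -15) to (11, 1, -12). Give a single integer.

|ax - bx| = |4 - 11| = 7
|ay - by| = |11 - 1| = 10
|az - bz| = |-15 - (-12)| = 3
distance = (7 + 10 + 3) / 2 = 20 / 2 = 10

Answer: 10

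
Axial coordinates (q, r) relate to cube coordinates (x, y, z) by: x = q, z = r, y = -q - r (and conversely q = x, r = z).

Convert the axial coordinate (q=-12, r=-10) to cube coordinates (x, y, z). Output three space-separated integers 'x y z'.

x = q = -12
z = r = -10
y = -x - z = -(-12) - (-10) = 22

Answer: -12 22 -10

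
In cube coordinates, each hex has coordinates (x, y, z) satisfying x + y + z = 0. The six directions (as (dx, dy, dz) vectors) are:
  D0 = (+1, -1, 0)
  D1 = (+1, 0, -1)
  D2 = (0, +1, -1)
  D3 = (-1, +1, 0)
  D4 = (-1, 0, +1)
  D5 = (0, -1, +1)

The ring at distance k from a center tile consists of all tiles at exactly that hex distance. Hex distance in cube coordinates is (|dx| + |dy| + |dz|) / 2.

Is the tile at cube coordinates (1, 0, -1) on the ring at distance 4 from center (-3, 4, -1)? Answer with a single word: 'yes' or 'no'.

Answer: yes

Derivation:
|px - cx| = |1 - (-3)| = 4
|py - cy| = |0 - 4| = 4
|pz - cz| = |-1 - (-1)| = 0
distance = (4+4+0)/2 = 8/2 = 4
radius = 4; distance == radius -> yes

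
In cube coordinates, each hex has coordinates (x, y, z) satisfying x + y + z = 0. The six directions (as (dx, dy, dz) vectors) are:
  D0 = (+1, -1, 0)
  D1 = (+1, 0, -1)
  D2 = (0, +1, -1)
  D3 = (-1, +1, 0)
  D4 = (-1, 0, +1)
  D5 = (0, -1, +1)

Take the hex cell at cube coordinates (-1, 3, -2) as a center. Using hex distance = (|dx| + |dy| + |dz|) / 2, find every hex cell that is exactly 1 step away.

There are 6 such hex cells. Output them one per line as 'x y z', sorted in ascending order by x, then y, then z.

Answer: -2 3 -1
-2 4 -2
-1 2 -1
-1 4 -3
0 2 -2
0 3 -3

Derivation:
Walk ring at distance 1 from (-1, 3, -2):
Start at center + D4*1 = (-2, 3, -1)
  hex 0: (-2, 3, -1)
  hex 1: (-1, 2, -1)
  hex 2: (0, 2, -2)
  hex 3: (0, 3, -3)
  hex 4: (-1, 4, -3)
  hex 5: (-2, 4, -2)
Sorted: 6 hexes.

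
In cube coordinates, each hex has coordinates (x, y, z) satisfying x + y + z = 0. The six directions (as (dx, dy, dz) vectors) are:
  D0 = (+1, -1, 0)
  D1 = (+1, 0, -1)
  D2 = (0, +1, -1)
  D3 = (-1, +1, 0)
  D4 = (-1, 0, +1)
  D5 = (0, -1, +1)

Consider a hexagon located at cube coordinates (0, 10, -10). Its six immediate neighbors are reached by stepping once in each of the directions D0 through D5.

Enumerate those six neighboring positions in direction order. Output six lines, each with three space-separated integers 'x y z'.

Answer: 1 9 -10
1 10 -11
0 11 -11
-1 11 -10
-1 10 -9
0 9 -9

Derivation:
Center: (0, 10, -10). Add each direction:
  D0: (0, 10, -10) + (1, -1, 0) = (1, 9, -10)
  D1: (0, 10, -10) + (1, 0, -1) = (1, 10, -11)
  D2: (0, 10, -10) + (0, 1, -1) = (0, 11, -11)
  D3: (0, 10, -10) + (-1, 1, 0) = (-1, 11, -10)
  D4: (0, 10, -10) + (-1, 0, 1) = (-1, 10, -9)
  D5: (0, 10, -10) + (0, -1, 1) = (0, 9, -9)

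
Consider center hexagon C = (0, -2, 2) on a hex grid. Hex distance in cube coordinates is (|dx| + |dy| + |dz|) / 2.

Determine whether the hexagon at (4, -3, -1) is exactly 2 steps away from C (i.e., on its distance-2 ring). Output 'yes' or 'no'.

Answer: no

Derivation:
|px - cx| = |4 - 0| = 4
|py - cy| = |-3 - (-2)| = 1
|pz - cz| = |-1 - 2| = 3
distance = (4+1+3)/2 = 8/2 = 4
radius = 2; distance != radius -> no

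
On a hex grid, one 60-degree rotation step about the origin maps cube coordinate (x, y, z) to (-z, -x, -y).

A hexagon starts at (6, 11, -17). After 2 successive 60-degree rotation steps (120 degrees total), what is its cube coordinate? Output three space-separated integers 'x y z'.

Start: (6, 11, -17)
Step 1: (6, 11, -17) -> (-(-17), -(6), -(11)) = (17, -6, -11)
Step 2: (17, -6, -11) -> (-(-11), -(17), -(-6)) = (11, -17, 6)

Answer: 11 -17 6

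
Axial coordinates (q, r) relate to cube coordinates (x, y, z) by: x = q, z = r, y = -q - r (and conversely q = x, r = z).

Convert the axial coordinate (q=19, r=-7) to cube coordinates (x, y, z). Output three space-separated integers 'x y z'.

x = q = 19
z = r = -7
y = -x - z = -(19) - (-7) = -12

Answer: 19 -12 -7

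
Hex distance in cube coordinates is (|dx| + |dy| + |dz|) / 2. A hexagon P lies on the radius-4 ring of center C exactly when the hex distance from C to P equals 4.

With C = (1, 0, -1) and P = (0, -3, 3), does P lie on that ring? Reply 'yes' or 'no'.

Answer: yes

Derivation:
|px - cx| = |0 - 1| = 1
|py - cy| = |-3 - 0| = 3
|pz - cz| = |3 - (-1)| = 4
distance = (1+3+4)/2 = 8/2 = 4
radius = 4; distance == radius -> yes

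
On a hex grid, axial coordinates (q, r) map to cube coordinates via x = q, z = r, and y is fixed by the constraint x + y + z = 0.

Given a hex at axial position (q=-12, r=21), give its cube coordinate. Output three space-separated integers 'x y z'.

Answer: -12 -9 21

Derivation:
x = q = -12
z = r = 21
y = -x - z = -(-12) - (21) = -9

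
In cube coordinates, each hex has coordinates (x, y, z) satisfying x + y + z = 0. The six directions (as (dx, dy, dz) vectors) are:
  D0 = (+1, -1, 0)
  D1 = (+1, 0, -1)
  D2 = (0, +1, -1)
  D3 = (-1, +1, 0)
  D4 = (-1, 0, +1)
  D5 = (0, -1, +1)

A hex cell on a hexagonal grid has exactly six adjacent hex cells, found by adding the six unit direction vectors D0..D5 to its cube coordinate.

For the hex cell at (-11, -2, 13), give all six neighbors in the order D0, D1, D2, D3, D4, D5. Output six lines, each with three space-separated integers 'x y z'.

Answer: -10 -3 13
-10 -2 12
-11 -1 12
-12 -1 13
-12 -2 14
-11 -3 14

Derivation:
Center: (-11, -2, 13). Add each direction:
  D0: (-11, -2, 13) + (1, -1, 0) = (-10, -3, 13)
  D1: (-11, -2, 13) + (1, 0, -1) = (-10, -2, 12)
  D2: (-11, -2, 13) + (0, 1, -1) = (-11, -1, 12)
  D3: (-11, -2, 13) + (-1, 1, 0) = (-12, -1, 13)
  D4: (-11, -2, 13) + (-1, 0, 1) = (-12, -2, 14)
  D5: (-11, -2, 13) + (0, -1, 1) = (-11, -3, 14)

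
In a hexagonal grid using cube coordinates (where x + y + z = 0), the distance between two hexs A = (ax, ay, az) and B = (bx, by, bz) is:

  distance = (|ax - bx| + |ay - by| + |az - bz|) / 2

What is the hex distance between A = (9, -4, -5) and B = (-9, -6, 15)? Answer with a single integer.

|ax - bx| = |9 - (-9)| = 18
|ay - by| = |-4 - (-6)| = 2
|az - bz| = |-5 - 15| = 20
distance = (18 + 2 + 20) / 2 = 40 / 2 = 20

Answer: 20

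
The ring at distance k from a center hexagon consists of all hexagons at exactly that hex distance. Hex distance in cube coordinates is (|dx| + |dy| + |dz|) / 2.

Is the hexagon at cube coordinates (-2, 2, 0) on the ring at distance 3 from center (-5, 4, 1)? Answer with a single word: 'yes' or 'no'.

|px - cx| = |-2 - (-5)| = 3
|py - cy| = |2 - 4| = 2
|pz - cz| = |0 - 1| = 1
distance = (3+2+1)/2 = 6/2 = 3
radius = 3; distance == radius -> yes

Answer: yes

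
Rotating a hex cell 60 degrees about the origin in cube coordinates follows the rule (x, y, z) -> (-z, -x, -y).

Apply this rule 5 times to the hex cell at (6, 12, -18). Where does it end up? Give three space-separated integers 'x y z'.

Start: (6, 12, -18)
Step 1: (6, 12, -18) -> (-(-18), -(6), -(12)) = (18, -6, -12)
Step 2: (18, -6, -12) -> (-(-12), -(18), -(-6)) = (12, -18, 6)
Step 3: (12, -18, 6) -> (-(6), -(12), -(-18)) = (-6, -12, 18)
Step 4: (-6, -12, 18) -> (-(18), -(-6), -(-12)) = (-18, 6, 12)
Step 5: (-18, 6, 12) -> (-(12), -(-18), -(6)) = (-12, 18, -6)

Answer: -12 18 -6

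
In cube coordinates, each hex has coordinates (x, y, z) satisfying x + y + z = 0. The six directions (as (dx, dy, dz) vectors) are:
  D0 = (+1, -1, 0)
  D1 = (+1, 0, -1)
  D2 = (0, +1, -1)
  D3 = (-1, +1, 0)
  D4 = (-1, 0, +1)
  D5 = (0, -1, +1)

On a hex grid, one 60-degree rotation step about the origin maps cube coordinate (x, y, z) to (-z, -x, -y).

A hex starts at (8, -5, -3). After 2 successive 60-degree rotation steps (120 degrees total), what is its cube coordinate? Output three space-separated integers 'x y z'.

Start: (8, -5, -3)
Step 1: (8, -5, -3) -> (-(-3), -(8), -(-5)) = (3, -8, 5)
Step 2: (3, -8, 5) -> (-(5), -(3), -(-8)) = (-5, -3, 8)

Answer: -5 -3 8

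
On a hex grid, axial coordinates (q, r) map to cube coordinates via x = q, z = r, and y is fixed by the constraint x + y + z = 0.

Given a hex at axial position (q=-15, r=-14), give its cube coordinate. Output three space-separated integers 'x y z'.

Answer: -15 29 -14

Derivation:
x = q = -15
z = r = -14
y = -x - z = -(-15) - (-14) = 29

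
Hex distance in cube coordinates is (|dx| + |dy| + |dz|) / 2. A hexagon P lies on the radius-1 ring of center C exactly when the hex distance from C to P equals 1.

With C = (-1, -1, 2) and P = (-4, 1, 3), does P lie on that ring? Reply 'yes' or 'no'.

Answer: no

Derivation:
|px - cx| = |-4 - (-1)| = 3
|py - cy| = |1 - (-1)| = 2
|pz - cz| = |3 - 2| = 1
distance = (3+2+1)/2 = 6/2 = 3
radius = 1; distance != radius -> no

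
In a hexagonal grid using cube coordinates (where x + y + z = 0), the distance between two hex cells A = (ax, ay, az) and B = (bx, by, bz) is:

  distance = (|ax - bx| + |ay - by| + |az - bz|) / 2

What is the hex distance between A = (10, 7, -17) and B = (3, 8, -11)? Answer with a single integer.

|ax - bx| = |10 - 3| = 7
|ay - by| = |7 - 8| = 1
|az - bz| = |-17 - (-11)| = 6
distance = (7 + 1 + 6) / 2 = 14 / 2 = 7

Answer: 7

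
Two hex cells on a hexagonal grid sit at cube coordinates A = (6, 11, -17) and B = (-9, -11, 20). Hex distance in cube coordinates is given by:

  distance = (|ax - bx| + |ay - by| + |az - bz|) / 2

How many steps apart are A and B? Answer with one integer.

Answer: 37

Derivation:
|ax - bx| = |6 - (-9)| = 15
|ay - by| = |11 - (-11)| = 22
|az - bz| = |-17 - 20| = 37
distance = (15 + 22 + 37) / 2 = 74 / 2 = 37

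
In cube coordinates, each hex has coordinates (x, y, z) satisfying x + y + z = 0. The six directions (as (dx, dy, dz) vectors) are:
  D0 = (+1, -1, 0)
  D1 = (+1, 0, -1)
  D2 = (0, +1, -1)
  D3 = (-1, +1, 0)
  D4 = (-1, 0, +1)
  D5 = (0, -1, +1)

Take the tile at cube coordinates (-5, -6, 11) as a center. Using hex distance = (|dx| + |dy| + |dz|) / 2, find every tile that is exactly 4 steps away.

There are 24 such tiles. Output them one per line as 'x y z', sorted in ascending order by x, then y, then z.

Walk ring at distance 4 from (-5, -6, 11):
Start at center + D4*4 = (-9, -6, 15)
  hex 0: (-9, -6, 15)
  hex 1: (-8, -7, 15)
  hex 2: (-7, -8, 15)
  hex 3: (-6, -9, 15)
  hex 4: (-5, -10, 15)
  hex 5: (-4, -10, 14)
  hex 6: (-3, -10, 13)
  hex 7: (-2, -10, 12)
  hex 8: (-1, -10, 11)
  hex 9: (-1, -9, 10)
  hex 10: (-1, -8, 9)
  hex 11: (-1, -7, 8)
  hex 12: (-1, -6, 7)
  hex 13: (-2, -5, 7)
  hex 14: (-3, -4, 7)
  hex 15: (-4, -3, 7)
  hex 16: (-5, -2, 7)
  hex 17: (-6, -2, 8)
  hex 18: (-7, -2, 9)
  hex 19: (-8, -2, 10)
  hex 20: (-9, -2, 11)
  hex 21: (-9, -3, 12)
  hex 22: (-9, -4, 13)
  hex 23: (-9, -5, 14)
Sorted: 24 hexes.

Answer: -9 -6 15
-9 -5 14
-9 -4 13
-9 -3 12
-9 -2 11
-8 -7 15
-8 -2 10
-7 -8 15
-7 -2 9
-6 -9 15
-6 -2 8
-5 -10 15
-5 -2 7
-4 -10 14
-4 -3 7
-3 -10 13
-3 -4 7
-2 -10 12
-2 -5 7
-1 -10 11
-1 -9 10
-1 -8 9
-1 -7 8
-1 -6 7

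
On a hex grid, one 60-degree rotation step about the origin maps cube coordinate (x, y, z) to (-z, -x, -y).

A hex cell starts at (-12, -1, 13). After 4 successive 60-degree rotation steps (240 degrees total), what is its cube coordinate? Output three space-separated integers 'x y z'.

Answer: 13 -12 -1

Derivation:
Start: (-12, -1, 13)
Step 1: (-12, -1, 13) -> (-(13), -(-12), -(-1)) = (-13, 12, 1)
Step 2: (-13, 12, 1) -> (-(1), -(-13), -(12)) = (-1, 13, -12)
Step 3: (-1, 13, -12) -> (-(-12), -(-1), -(13)) = (12, 1, -13)
Step 4: (12, 1, -13) -> (-(-13), -(12), -(1)) = (13, -12, -1)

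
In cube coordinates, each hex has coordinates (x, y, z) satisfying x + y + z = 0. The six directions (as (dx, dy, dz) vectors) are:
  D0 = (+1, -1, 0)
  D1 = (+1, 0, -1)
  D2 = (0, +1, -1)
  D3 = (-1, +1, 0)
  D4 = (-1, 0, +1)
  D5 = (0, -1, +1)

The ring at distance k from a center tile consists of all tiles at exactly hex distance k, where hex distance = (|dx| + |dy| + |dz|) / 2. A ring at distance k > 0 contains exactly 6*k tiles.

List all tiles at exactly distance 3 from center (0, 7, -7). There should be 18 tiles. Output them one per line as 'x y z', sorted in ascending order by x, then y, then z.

Walk ring at distance 3 from (0, 7, -7):
Start at center + D4*3 = (-3, 7, -4)
  hex 0: (-3, 7, -4)
  hex 1: (-2, 6, -4)
  hex 2: (-1, 5, -4)
  hex 3: (0, 4, -4)
  hex 4: (1, 4, -5)
  hex 5: (2, 4, -6)
  hex 6: (3, 4, -7)
  hex 7: (3, 5, -8)
  hex 8: (3, 6, -9)
  hex 9: (3, 7, -10)
  hex 10: (2, 8, -10)
  hex 11: (1, 9, -10)
  hex 12: (0, 10, -10)
  hex 13: (-1, 10, -9)
  hex 14: (-2, 10, -8)
  hex 15: (-3, 10, -7)
  hex 16: (-3, 9, -6)
  hex 17: (-3, 8, -5)
Sorted: 18 hexes.

Answer: -3 7 -4
-3 8 -5
-3 9 -6
-3 10 -7
-2 6 -4
-2 10 -8
-1 5 -4
-1 10 -9
0 4 -4
0 10 -10
1 4 -5
1 9 -10
2 4 -6
2 8 -10
3 4 -7
3 5 -8
3 6 -9
3 7 -10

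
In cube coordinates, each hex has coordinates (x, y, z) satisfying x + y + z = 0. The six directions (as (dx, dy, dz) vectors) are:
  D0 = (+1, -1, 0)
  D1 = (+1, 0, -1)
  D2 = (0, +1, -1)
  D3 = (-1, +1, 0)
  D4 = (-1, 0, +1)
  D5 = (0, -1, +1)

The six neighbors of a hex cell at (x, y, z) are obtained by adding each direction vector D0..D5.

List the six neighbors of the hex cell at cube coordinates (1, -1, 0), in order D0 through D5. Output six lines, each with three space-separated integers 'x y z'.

Center: (1, -1, 0). Add each direction:
  D0: (1, -1, 0) + (1, -1, 0) = (2, -2, 0)
  D1: (1, -1, 0) + (1, 0, -1) = (2, -1, -1)
  D2: (1, -1, 0) + (0, 1, -1) = (1, 0, -1)
  D3: (1, -1, 0) + (-1, 1, 0) = (0, 0, 0)
  D4: (1, -1, 0) + (-1, 0, 1) = (0, -1, 1)
  D5: (1, -1, 0) + (0, -1, 1) = (1, -2, 1)

Answer: 2 -2 0
2 -1 -1
1 0 -1
0 0 0
0 -1 1
1 -2 1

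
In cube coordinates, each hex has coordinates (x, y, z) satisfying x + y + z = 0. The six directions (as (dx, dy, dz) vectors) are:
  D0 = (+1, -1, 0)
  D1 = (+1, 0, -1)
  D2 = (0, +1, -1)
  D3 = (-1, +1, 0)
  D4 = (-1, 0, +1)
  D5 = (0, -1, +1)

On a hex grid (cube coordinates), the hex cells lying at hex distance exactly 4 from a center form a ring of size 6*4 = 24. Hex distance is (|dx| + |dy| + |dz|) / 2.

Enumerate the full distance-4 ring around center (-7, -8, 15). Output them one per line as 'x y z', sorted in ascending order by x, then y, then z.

Answer: -11 -8 19
-11 -7 18
-11 -6 17
-11 -5 16
-11 -4 15
-10 -9 19
-10 -4 14
-9 -10 19
-9 -4 13
-8 -11 19
-8 -4 12
-7 -12 19
-7 -4 11
-6 -12 18
-6 -5 11
-5 -12 17
-5 -6 11
-4 -12 16
-4 -7 11
-3 -12 15
-3 -11 14
-3 -10 13
-3 -9 12
-3 -8 11

Derivation:
Walk ring at distance 4 from (-7, -8, 15):
Start at center + D4*4 = (-11, -8, 19)
  hex 0: (-11, -8, 19)
  hex 1: (-10, -9, 19)
  hex 2: (-9, -10, 19)
  hex 3: (-8, -11, 19)
  hex 4: (-7, -12, 19)
  hex 5: (-6, -12, 18)
  hex 6: (-5, -12, 17)
  hex 7: (-4, -12, 16)
  hex 8: (-3, -12, 15)
  hex 9: (-3, -11, 14)
  hex 10: (-3, -10, 13)
  hex 11: (-3, -9, 12)
  hex 12: (-3, -8, 11)
  hex 13: (-4, -7, 11)
  hex 14: (-5, -6, 11)
  hex 15: (-6, -5, 11)
  hex 16: (-7, -4, 11)
  hex 17: (-8, -4, 12)
  hex 18: (-9, -4, 13)
  hex 19: (-10, -4, 14)
  hex 20: (-11, -4, 15)
  hex 21: (-11, -5, 16)
  hex 22: (-11, -6, 17)
  hex 23: (-11, -7, 18)
Sorted: 24 hexes.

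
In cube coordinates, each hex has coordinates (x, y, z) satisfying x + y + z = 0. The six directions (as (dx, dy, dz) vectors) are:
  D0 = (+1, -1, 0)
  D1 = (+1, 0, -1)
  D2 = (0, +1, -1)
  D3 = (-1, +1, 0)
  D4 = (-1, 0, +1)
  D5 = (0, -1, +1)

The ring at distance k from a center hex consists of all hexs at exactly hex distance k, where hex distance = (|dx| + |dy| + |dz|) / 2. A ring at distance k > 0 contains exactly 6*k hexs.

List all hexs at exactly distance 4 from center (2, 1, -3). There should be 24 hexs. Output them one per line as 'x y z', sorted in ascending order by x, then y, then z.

Walk ring at distance 4 from (2, 1, -3):
Start at center + D4*4 = (-2, 1, 1)
  hex 0: (-2, 1, 1)
  hex 1: (-1, 0, 1)
  hex 2: (0, -1, 1)
  hex 3: (1, -2, 1)
  hex 4: (2, -3, 1)
  hex 5: (3, -3, 0)
  hex 6: (4, -3, -1)
  hex 7: (5, -3, -2)
  hex 8: (6, -3, -3)
  hex 9: (6, -2, -4)
  hex 10: (6, -1, -5)
  hex 11: (6, 0, -6)
  hex 12: (6, 1, -7)
  hex 13: (5, 2, -7)
  hex 14: (4, 3, -7)
  hex 15: (3, 4, -7)
  hex 16: (2, 5, -7)
  hex 17: (1, 5, -6)
  hex 18: (0, 5, -5)
  hex 19: (-1, 5, -4)
  hex 20: (-2, 5, -3)
  hex 21: (-2, 4, -2)
  hex 22: (-2, 3, -1)
  hex 23: (-2, 2, 0)
Sorted: 24 hexes.

Answer: -2 1 1
-2 2 0
-2 3 -1
-2 4 -2
-2 5 -3
-1 0 1
-1 5 -4
0 -1 1
0 5 -5
1 -2 1
1 5 -6
2 -3 1
2 5 -7
3 -3 0
3 4 -7
4 -3 -1
4 3 -7
5 -3 -2
5 2 -7
6 -3 -3
6 -2 -4
6 -1 -5
6 0 -6
6 1 -7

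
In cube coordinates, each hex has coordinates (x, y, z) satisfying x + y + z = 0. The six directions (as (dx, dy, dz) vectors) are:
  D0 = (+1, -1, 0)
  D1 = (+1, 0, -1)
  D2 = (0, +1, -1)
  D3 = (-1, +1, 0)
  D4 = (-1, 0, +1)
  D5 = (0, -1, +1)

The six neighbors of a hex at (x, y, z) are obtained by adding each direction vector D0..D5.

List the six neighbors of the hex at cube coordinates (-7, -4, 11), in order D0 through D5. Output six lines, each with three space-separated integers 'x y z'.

Center: (-7, -4, 11). Add each direction:
  D0: (-7, -4, 11) + (1, -1, 0) = (-6, -5, 11)
  D1: (-7, -4, 11) + (1, 0, -1) = (-6, -4, 10)
  D2: (-7, -4, 11) + (0, 1, -1) = (-7, -3, 10)
  D3: (-7, -4, 11) + (-1, 1, 0) = (-8, -3, 11)
  D4: (-7, -4, 11) + (-1, 0, 1) = (-8, -4, 12)
  D5: (-7, -4, 11) + (0, -1, 1) = (-7, -5, 12)

Answer: -6 -5 11
-6 -4 10
-7 -3 10
-8 -3 11
-8 -4 12
-7 -5 12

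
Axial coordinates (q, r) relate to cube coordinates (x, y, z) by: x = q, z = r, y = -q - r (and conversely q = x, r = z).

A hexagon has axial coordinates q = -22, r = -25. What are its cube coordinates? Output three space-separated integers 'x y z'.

x = q = -22
z = r = -25
y = -x - z = -(-22) - (-25) = 47

Answer: -22 47 -25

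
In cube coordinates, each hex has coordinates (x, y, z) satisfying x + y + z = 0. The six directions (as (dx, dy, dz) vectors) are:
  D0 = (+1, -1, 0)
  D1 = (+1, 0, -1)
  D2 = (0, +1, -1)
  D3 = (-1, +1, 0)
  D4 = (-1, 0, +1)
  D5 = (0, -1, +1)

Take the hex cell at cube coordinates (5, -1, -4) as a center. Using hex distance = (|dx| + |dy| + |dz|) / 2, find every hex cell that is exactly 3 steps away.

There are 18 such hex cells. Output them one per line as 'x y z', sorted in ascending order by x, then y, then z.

Answer: 2 -1 -1
2 0 -2
2 1 -3
2 2 -4
3 -2 -1
3 2 -5
4 -3 -1
4 2 -6
5 -4 -1
5 2 -7
6 -4 -2
6 1 -7
7 -4 -3
7 0 -7
8 -4 -4
8 -3 -5
8 -2 -6
8 -1 -7

Derivation:
Walk ring at distance 3 from (5, -1, -4):
Start at center + D4*3 = (2, -1, -1)
  hex 0: (2, -1, -1)
  hex 1: (3, -2, -1)
  hex 2: (4, -3, -1)
  hex 3: (5, -4, -1)
  hex 4: (6, -4, -2)
  hex 5: (7, -4, -3)
  hex 6: (8, -4, -4)
  hex 7: (8, -3, -5)
  hex 8: (8, -2, -6)
  hex 9: (8, -1, -7)
  hex 10: (7, 0, -7)
  hex 11: (6, 1, -7)
  hex 12: (5, 2, -7)
  hex 13: (4, 2, -6)
  hex 14: (3, 2, -5)
  hex 15: (2, 2, -4)
  hex 16: (2, 1, -3)
  hex 17: (2, 0, -2)
Sorted: 18 hexes.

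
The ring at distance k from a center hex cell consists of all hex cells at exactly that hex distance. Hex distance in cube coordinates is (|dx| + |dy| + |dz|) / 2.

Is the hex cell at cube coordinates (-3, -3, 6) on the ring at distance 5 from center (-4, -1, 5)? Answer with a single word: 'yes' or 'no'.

Answer: no

Derivation:
|px - cx| = |-3 - (-4)| = 1
|py - cy| = |-3 - (-1)| = 2
|pz - cz| = |6 - 5| = 1
distance = (1+2+1)/2 = 4/2 = 2
radius = 5; distance != radius -> no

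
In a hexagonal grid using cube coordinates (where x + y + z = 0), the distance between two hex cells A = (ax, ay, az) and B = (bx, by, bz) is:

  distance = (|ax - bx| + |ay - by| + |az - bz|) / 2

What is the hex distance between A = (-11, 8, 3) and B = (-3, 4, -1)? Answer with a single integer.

Answer: 8

Derivation:
|ax - bx| = |-11 - (-3)| = 8
|ay - by| = |8 - 4| = 4
|az - bz| = |3 - (-1)| = 4
distance = (8 + 4 + 4) / 2 = 16 / 2 = 8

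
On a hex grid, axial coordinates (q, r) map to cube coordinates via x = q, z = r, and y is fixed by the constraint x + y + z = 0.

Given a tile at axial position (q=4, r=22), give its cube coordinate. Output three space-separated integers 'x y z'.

Answer: 4 -26 22

Derivation:
x = q = 4
z = r = 22
y = -x - z = -(4) - (22) = -26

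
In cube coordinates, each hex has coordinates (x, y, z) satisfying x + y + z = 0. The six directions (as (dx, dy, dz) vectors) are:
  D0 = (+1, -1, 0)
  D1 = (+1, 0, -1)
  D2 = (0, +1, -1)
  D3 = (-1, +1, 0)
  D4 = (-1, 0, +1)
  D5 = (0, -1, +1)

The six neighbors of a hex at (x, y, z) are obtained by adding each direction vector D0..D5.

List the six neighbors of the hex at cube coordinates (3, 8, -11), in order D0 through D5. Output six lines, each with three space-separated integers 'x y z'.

Center: (3, 8, -11). Add each direction:
  D0: (3, 8, -11) + (1, -1, 0) = (4, 7, -11)
  D1: (3, 8, -11) + (1, 0, -1) = (4, 8, -12)
  D2: (3, 8, -11) + (0, 1, -1) = (3, 9, -12)
  D3: (3, 8, -11) + (-1, 1, 0) = (2, 9, -11)
  D4: (3, 8, -11) + (-1, 0, 1) = (2, 8, -10)
  D5: (3, 8, -11) + (0, -1, 1) = (3, 7, -10)

Answer: 4 7 -11
4 8 -12
3 9 -12
2 9 -11
2 8 -10
3 7 -10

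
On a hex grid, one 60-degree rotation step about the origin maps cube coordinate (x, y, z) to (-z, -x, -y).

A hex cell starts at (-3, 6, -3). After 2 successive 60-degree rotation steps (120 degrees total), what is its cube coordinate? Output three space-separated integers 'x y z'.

Start: (-3, 6, -3)
Step 1: (-3, 6, -3) -> (-(-3), -(-3), -(6)) = (3, 3, -6)
Step 2: (3, 3, -6) -> (-(-6), -(3), -(3)) = (6, -3, -3)

Answer: 6 -3 -3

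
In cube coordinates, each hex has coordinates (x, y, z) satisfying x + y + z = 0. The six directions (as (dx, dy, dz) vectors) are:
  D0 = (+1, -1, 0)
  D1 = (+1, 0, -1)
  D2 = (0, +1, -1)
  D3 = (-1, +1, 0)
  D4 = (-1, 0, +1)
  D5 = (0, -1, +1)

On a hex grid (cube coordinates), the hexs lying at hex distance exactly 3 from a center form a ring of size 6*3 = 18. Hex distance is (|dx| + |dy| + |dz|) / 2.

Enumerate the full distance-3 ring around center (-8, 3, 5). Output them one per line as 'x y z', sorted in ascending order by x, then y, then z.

Walk ring at distance 3 from (-8, 3, 5):
Start at center + D4*3 = (-11, 3, 8)
  hex 0: (-11, 3, 8)
  hex 1: (-10, 2, 8)
  hex 2: (-9, 1, 8)
  hex 3: (-8, 0, 8)
  hex 4: (-7, 0, 7)
  hex 5: (-6, 0, 6)
  hex 6: (-5, 0, 5)
  hex 7: (-5, 1, 4)
  hex 8: (-5, 2, 3)
  hex 9: (-5, 3, 2)
  hex 10: (-6, 4, 2)
  hex 11: (-7, 5, 2)
  hex 12: (-8, 6, 2)
  hex 13: (-9, 6, 3)
  hex 14: (-10, 6, 4)
  hex 15: (-11, 6, 5)
  hex 16: (-11, 5, 6)
  hex 17: (-11, 4, 7)
Sorted: 18 hexes.

Answer: -11 3 8
-11 4 7
-11 5 6
-11 6 5
-10 2 8
-10 6 4
-9 1 8
-9 6 3
-8 0 8
-8 6 2
-7 0 7
-7 5 2
-6 0 6
-6 4 2
-5 0 5
-5 1 4
-5 2 3
-5 3 2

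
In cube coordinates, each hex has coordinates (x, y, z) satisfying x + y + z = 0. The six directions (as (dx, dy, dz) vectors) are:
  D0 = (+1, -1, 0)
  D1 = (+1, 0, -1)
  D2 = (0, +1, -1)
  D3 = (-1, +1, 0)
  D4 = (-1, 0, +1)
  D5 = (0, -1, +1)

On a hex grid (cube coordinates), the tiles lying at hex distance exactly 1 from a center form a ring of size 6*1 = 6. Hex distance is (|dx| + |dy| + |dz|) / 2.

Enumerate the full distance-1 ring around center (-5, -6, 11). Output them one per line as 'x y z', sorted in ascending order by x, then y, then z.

Walk ring at distance 1 from (-5, -6, 11):
Start at center + D4*1 = (-6, -6, 12)
  hex 0: (-6, -6, 12)
  hex 1: (-5, -7, 12)
  hex 2: (-4, -7, 11)
  hex 3: (-4, -6, 10)
  hex 4: (-5, -5, 10)
  hex 5: (-6, -5, 11)
Sorted: 6 hexes.

Answer: -6 -6 12
-6 -5 11
-5 -7 12
-5 -5 10
-4 -7 11
-4 -6 10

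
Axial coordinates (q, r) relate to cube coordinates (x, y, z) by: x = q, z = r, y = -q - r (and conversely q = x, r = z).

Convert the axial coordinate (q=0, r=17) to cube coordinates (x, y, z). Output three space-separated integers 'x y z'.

Answer: 0 -17 17

Derivation:
x = q = 0
z = r = 17
y = -x - z = -(0) - (17) = -17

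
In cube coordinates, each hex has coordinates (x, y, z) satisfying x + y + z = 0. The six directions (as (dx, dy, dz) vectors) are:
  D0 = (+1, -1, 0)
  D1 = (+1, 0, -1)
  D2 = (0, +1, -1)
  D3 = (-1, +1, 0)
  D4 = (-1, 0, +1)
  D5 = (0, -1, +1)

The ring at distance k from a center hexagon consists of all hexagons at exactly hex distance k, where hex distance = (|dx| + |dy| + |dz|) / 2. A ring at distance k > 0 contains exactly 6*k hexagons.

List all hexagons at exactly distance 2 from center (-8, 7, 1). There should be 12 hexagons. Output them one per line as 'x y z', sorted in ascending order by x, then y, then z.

Walk ring at distance 2 from (-8, 7, 1):
Start at center + D4*2 = (-10, 7, 3)
  hex 0: (-10, 7, 3)
  hex 1: (-9, 6, 3)
  hex 2: (-8, 5, 3)
  hex 3: (-7, 5, 2)
  hex 4: (-6, 5, 1)
  hex 5: (-6, 6, 0)
  hex 6: (-6, 7, -1)
  hex 7: (-7, 8, -1)
  hex 8: (-8, 9, -1)
  hex 9: (-9, 9, 0)
  hex 10: (-10, 9, 1)
  hex 11: (-10, 8, 2)
Sorted: 12 hexes.

Answer: -10 7 3
-10 8 2
-10 9 1
-9 6 3
-9 9 0
-8 5 3
-8 9 -1
-7 5 2
-7 8 -1
-6 5 1
-6 6 0
-6 7 -1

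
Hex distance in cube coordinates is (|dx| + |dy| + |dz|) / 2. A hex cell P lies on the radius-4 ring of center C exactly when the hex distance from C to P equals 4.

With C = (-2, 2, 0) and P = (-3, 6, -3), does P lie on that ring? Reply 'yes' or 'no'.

Answer: yes

Derivation:
|px - cx| = |-3 - (-2)| = 1
|py - cy| = |6 - 2| = 4
|pz - cz| = |-3 - 0| = 3
distance = (1+4+3)/2 = 8/2 = 4
radius = 4; distance == radius -> yes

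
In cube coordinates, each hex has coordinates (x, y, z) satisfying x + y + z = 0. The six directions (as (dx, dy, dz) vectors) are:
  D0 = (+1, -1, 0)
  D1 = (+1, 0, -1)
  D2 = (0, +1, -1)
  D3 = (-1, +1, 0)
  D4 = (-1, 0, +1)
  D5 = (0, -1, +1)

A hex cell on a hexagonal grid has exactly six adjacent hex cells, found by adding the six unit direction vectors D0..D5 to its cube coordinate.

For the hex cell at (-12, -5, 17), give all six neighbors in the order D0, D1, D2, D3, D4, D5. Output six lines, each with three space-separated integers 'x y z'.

Center: (-12, -5, 17). Add each direction:
  D0: (-12, -5, 17) + (1, -1, 0) = (-11, -6, 17)
  D1: (-12, -5, 17) + (1, 0, -1) = (-11, -5, 16)
  D2: (-12, -5, 17) + (0, 1, -1) = (-12, -4, 16)
  D3: (-12, -5, 17) + (-1, 1, 0) = (-13, -4, 17)
  D4: (-12, -5, 17) + (-1, 0, 1) = (-13, -5, 18)
  D5: (-12, -5, 17) + (0, -1, 1) = (-12, -6, 18)

Answer: -11 -6 17
-11 -5 16
-12 -4 16
-13 -4 17
-13 -5 18
-12 -6 18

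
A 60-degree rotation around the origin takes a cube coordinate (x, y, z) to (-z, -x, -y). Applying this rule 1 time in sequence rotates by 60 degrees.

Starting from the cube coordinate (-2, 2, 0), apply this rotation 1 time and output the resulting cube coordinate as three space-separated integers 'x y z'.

Start: (-2, 2, 0)
Step 1: (-2, 2, 0) -> (-(0), -(-2), -(2)) = (0, 2, -2)

Answer: 0 2 -2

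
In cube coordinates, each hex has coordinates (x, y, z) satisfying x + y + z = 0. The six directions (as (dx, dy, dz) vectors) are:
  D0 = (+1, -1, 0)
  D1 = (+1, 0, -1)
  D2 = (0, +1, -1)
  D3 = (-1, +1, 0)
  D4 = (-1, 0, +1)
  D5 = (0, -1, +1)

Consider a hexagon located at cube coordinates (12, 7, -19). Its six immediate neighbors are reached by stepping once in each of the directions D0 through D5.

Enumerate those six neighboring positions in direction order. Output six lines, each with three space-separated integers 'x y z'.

Answer: 13 6 -19
13 7 -20
12 8 -20
11 8 -19
11 7 -18
12 6 -18

Derivation:
Center: (12, 7, -19). Add each direction:
  D0: (12, 7, -19) + (1, -1, 0) = (13, 6, -19)
  D1: (12, 7, -19) + (1, 0, -1) = (13, 7, -20)
  D2: (12, 7, -19) + (0, 1, -1) = (12, 8, -20)
  D3: (12, 7, -19) + (-1, 1, 0) = (11, 8, -19)
  D4: (12, 7, -19) + (-1, 0, 1) = (11, 7, -18)
  D5: (12, 7, -19) + (0, -1, 1) = (12, 6, -18)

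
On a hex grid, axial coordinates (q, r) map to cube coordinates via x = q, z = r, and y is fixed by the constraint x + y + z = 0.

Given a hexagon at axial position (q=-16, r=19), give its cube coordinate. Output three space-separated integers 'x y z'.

x = q = -16
z = r = 19
y = -x - z = -(-16) - (19) = -3

Answer: -16 -3 19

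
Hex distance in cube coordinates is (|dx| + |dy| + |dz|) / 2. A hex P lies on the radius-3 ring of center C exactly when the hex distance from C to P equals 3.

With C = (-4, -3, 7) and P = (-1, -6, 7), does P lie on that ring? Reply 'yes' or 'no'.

|px - cx| = |-1 - (-4)| = 3
|py - cy| = |-6 - (-3)| = 3
|pz - cz| = |7 - 7| = 0
distance = (3+3+0)/2 = 6/2 = 3
radius = 3; distance == radius -> yes

Answer: yes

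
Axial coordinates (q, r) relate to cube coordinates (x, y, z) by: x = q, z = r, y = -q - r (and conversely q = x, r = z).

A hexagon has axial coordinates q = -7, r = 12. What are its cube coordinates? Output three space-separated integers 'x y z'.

Answer: -7 -5 12

Derivation:
x = q = -7
z = r = 12
y = -x - z = -(-7) - (12) = -5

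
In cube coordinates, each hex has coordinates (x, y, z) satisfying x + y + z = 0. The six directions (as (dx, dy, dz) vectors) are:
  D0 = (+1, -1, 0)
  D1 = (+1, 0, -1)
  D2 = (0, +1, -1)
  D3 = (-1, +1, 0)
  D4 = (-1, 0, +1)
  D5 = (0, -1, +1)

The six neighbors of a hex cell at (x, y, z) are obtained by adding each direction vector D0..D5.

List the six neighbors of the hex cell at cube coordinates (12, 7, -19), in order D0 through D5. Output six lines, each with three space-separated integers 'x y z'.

Center: (12, 7, -19). Add each direction:
  D0: (12, 7, -19) + (1, -1, 0) = (13, 6, -19)
  D1: (12, 7, -19) + (1, 0, -1) = (13, 7, -20)
  D2: (12, 7, -19) + (0, 1, -1) = (12, 8, -20)
  D3: (12, 7, -19) + (-1, 1, 0) = (11, 8, -19)
  D4: (12, 7, -19) + (-1, 0, 1) = (11, 7, -18)
  D5: (12, 7, -19) + (0, -1, 1) = (12, 6, -18)

Answer: 13 6 -19
13 7 -20
12 8 -20
11 8 -19
11 7 -18
12 6 -18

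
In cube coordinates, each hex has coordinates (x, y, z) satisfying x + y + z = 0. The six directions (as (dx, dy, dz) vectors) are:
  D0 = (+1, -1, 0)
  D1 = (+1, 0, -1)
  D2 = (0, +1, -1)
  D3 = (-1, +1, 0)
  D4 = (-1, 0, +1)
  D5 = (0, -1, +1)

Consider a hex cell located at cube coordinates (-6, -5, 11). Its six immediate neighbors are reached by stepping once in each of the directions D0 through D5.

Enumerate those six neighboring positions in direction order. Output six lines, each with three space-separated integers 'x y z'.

Center: (-6, -5, 11). Add each direction:
  D0: (-6, -5, 11) + (1, -1, 0) = (-5, -6, 11)
  D1: (-6, -5, 11) + (1, 0, -1) = (-5, -5, 10)
  D2: (-6, -5, 11) + (0, 1, -1) = (-6, -4, 10)
  D3: (-6, -5, 11) + (-1, 1, 0) = (-7, -4, 11)
  D4: (-6, -5, 11) + (-1, 0, 1) = (-7, -5, 12)
  D5: (-6, -5, 11) + (0, -1, 1) = (-6, -6, 12)

Answer: -5 -6 11
-5 -5 10
-6 -4 10
-7 -4 11
-7 -5 12
-6 -6 12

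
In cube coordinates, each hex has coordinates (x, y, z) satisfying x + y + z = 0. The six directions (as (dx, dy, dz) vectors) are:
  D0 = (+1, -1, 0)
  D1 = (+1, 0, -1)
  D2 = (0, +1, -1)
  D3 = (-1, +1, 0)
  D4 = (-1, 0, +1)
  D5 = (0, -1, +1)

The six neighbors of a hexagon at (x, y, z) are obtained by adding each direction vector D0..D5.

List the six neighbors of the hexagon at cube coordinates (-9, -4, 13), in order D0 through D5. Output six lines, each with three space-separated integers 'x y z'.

Answer: -8 -5 13
-8 -4 12
-9 -3 12
-10 -3 13
-10 -4 14
-9 -5 14

Derivation:
Center: (-9, -4, 13). Add each direction:
  D0: (-9, -4, 13) + (1, -1, 0) = (-8, -5, 13)
  D1: (-9, -4, 13) + (1, 0, -1) = (-8, -4, 12)
  D2: (-9, -4, 13) + (0, 1, -1) = (-9, -3, 12)
  D3: (-9, -4, 13) + (-1, 1, 0) = (-10, -3, 13)
  D4: (-9, -4, 13) + (-1, 0, 1) = (-10, -4, 14)
  D5: (-9, -4, 13) + (0, -1, 1) = (-9, -5, 14)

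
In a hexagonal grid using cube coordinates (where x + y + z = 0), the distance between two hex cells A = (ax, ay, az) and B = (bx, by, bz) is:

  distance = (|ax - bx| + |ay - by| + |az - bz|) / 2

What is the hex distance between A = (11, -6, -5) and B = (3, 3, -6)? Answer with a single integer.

|ax - bx| = |11 - 3| = 8
|ay - by| = |-6 - 3| = 9
|az - bz| = |-5 - (-6)| = 1
distance = (8 + 9 + 1) / 2 = 18 / 2 = 9

Answer: 9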